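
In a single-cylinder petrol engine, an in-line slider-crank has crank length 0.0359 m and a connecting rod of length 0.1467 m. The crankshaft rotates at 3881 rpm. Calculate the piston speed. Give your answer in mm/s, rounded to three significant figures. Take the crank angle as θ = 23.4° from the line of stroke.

ω = 2π·3881/60 = 406.4 rad/s
For an in-line slider-crank, x = r cosθ + √(L² − r² sin²θ), so v = −rω sinθ·[1 + r cosθ/√(L² − r² sin²θ)].
With r = 0.0359 m, L = 0.1467 m, θ = 23.4°: √(L² − r² sin²θ) = 0.14601 m.
v = −0.0359·406.4·0.39715·[1 + 0.0359·0.91775/0.14601] = -7.1021 m/s.
|v| = 7.1021 m/s = 7102.1 mm/s.

7100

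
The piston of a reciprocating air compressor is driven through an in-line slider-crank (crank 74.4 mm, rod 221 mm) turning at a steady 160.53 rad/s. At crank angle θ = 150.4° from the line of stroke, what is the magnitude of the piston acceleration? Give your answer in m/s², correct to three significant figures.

1320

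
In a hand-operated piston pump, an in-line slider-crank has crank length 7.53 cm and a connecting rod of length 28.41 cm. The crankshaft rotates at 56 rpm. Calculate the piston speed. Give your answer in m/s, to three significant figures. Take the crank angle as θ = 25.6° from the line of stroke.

ω = 2π·56/60 = 5.864 rad/s
For an in-line slider-crank, x = r cosθ + √(L² − r² sin²θ), so v = −rω sinθ·[1 + r cosθ/√(L² − r² sin²θ)].
With r = 0.0753 m, L = 0.2841 m, θ = 25.6°: √(L² − r² sin²θ) = 0.28223 m.
v = −0.0753·5.864·0.43209·[1 + 0.0753·0.90183/0.28223] = -0.23671 m/s.
|v| = 0.23671 m/s.

0.237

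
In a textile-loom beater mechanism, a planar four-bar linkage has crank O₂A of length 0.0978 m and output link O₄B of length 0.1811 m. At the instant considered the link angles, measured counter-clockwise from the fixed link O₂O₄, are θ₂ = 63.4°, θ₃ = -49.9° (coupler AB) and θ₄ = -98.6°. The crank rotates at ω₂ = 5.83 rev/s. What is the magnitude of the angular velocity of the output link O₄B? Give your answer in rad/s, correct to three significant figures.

24.2

ω₂ = 36.63 rad/s (from 5.83 rev/s).
Differentiating the loop-closure r₂e^{iθ₂}+r₃e^{iθ₃}=r₁+r₄e^{iθ₄} gives r₂ω₂e^{iθ₂}+r₃ω₃e^{iθ₃}=r₄ω₄e^{iθ₄}.
Eliminating the other unknown: ω₄ = r₂ω₂ sin(θ₂−θ₃) / [r₄ sin(θ₄−θ₃)].
Numerator sine = +0.91845; denominator sine = -0.75126.
Result = 0.0978·36.63·(+0.91845) / (0.1811·(-0.75126)) = -24.184 rad/s; magnitude 24.184 rad/s.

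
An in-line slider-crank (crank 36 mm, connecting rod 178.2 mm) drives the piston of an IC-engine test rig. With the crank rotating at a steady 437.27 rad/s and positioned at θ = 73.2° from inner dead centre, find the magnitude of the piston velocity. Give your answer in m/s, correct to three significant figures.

16.0

ω = 437.3 rad/s
For an in-line slider-crank, x = r cosθ + √(L² − r² sin²θ), so v = −rω sinθ·[1 + r cosθ/√(L² − r² sin²θ)].
With r = 0.036 m, L = 0.1782 m, θ = 73.2°: √(L² − r² sin²θ) = 0.17484 m.
v = −0.036·437.3·0.95732·[1 + 0.036·0.28903/0.17484] = -15.967 m/s.
|v| = 15.967 m/s.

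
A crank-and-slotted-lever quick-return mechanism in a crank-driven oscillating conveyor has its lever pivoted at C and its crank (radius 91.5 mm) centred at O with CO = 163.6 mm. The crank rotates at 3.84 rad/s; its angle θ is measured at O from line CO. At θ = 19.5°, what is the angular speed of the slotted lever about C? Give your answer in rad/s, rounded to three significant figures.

ω = 3.84 rad/s
Crank pin A relative to C: A = (d + r cosθ, r sinθ); lever angle φ = atan2(r sinθ, d + r cosθ).
Differentiating tanφ: φ̇ = rω(d cosθ + r)/(d² + r² + 2dr cosθ).
d² + r² + 2dr cosθ = |CA|² = 0.0633588 m²;  d cosθ + r = +0.24572 m.
|ω_lever| = |0.0915·3.84·+0.24572| / 0.0633588 = 1.3626 rad/s.

1.36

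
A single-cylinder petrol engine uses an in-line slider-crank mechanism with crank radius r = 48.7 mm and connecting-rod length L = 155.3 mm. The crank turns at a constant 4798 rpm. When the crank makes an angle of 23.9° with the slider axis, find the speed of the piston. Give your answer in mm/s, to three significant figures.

ω = 2π·4798/60 = 502.4 rad/s
For an in-line slider-crank, x = r cosθ + √(L² − r² sin²θ), so v = −rω sinθ·[1 + r cosθ/√(L² − r² sin²θ)].
With r = 0.0487 m, L = 0.1553 m, θ = 23.9°: √(L² − r² sin²θ) = 0.15404 m.
v = −0.0487·502.4·0.40514·[1 + 0.0487·0.91425/0.15404] = -12.779 m/s.
|v| = 12.779 m/s = 12779 mm/s.

12800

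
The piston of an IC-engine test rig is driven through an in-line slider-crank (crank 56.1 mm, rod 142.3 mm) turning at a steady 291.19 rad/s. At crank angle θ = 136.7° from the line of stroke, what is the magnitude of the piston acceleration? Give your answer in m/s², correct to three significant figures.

3260

ω = 291.2 rad/s
x(θ) = r cosθ + √(L² − r² sin²θ); with ω constant, a = ω²·d²x/dθ².
d²x/dθ² = −r cosθ − r²(cos2θ)/√u − r⁴ sin²2θ/(4u^{3/2}),  u = L² − r² sin²θ = 0.018769 m².
Substituting r = 0.0561 m, L = 0.1423 m, θ = 136.7°: d²x/dθ² = +0.038506 m.
a = ω²·d²x/dθ² = (291.2)²·(+0.038506) = +3265 m/s²;  |a| = 3265 m/s².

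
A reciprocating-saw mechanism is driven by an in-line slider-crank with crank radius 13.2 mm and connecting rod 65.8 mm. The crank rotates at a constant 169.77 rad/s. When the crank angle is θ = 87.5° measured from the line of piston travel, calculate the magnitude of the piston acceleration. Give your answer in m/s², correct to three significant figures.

ω = 169.8 rad/s
x(θ) = r cosθ + √(L² − r² sin²θ); with ω constant, a = ω²·d²x/dθ².
d²x/dθ² = −r cosθ − r²(cos2θ)/√u − r⁴ sin²2θ/(4u^{3/2}),  u = L² − r² sin²θ = 0.00415573 m².
Substituting r = 0.0132 m, L = 0.0658 m, θ = 87.5°: d²x/dθ² = +0.0021166 m.
a = ω²·d²x/dθ² = (169.8)²·(+0.0021166) = +61.004 m/s²;  |a| = 61.004 m/s².

61.0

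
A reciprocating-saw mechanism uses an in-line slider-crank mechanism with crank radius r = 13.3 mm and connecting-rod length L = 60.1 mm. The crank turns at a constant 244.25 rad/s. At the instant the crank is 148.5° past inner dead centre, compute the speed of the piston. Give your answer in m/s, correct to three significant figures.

1.37

ω = 244.2 rad/s
For an in-line slider-crank, x = r cosθ + √(L² − r² sin²θ), so v = −rω sinθ·[1 + r cosθ/√(L² − r² sin²θ)].
With r = 0.0133 m, L = 0.0601 m, θ = 148.5°: √(L² − r² sin²θ) = 0.059697 m.
v = −0.0133·244.2·0.52250·[1 + 0.0133·-0.85264/0.059697] = -1.3749 m/s.
|v| = 1.3749 m/s.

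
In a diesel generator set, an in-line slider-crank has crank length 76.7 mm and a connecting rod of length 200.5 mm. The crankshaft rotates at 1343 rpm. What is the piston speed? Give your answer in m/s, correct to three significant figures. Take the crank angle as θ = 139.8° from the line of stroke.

4.86

ω = 2π·1343/60 = 140.6 rad/s
For an in-line slider-crank, x = r cosθ + √(L² − r² sin²θ), so v = −rω sinθ·[1 + r cosθ/√(L² − r² sin²θ)].
With r = 0.0767 m, L = 0.2005 m, θ = 139.8°: √(L² − r² sin²θ) = 0.19429 m.
v = −0.0767·140.6·0.64546·[1 + 0.0767·-0.76380/0.19429] = -4.8632 m/s.
|v| = 4.8632 m/s.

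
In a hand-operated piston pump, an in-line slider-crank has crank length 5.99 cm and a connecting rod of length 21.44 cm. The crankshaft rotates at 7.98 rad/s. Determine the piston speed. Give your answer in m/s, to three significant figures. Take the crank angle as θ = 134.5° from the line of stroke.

0.273

ω = 7.98 rad/s
For an in-line slider-crank, x = r cosθ + √(L² − r² sin²θ), so v = −rω sinθ·[1 + r cosθ/√(L² − r² sin²θ)].
With r = 0.0599 m, L = 0.2144 m, θ = 134.5°: √(L² − r² sin²θ) = 0.2101 m.
v = −0.0599·7.98·0.71325·[1 + 0.0599·-0.70091/0.2101] = -0.27281 m/s.
|v| = 0.27281 m/s.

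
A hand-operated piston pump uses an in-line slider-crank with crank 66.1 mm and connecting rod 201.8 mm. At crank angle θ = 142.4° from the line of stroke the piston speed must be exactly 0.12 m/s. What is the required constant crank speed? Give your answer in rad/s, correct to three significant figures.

For an in-line slider-crank, |v_piston| = rω|sinθ|·[1 + r cosθ/√(L² − r² sin²θ)].
With r = 0.0661 m, L = 0.2018 m, θ = 142.4°: the bracketed kinematic factor |dx/dθ| = 0.029649 m.
ω = v/|dx/dθ| = 0.12/0.029649 = 4.0474 rad/s.

4.05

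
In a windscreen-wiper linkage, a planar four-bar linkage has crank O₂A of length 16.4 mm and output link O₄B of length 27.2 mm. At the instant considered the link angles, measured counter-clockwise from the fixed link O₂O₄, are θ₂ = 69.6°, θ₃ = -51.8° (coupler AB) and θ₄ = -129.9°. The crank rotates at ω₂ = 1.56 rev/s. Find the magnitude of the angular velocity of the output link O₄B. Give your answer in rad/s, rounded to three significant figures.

5.16

ω₂ = 9.802 rad/s (from 1.56 rev/s).
Differentiating the loop-closure r₂e^{iθ₂}+r₃e^{iθ₃}=r₁+r₄e^{iθ₄} gives r₂ω₂e^{iθ₂}+r₃ω₃e^{iθ₃}=r₄ω₄e^{iθ₄}.
Eliminating the other unknown: ω₄ = r₂ω₂ sin(θ₂−θ₃) / [r₄ sin(θ₄−θ₃)].
Numerator sine = +0.85355; denominator sine = -0.97851.
Result = 0.0164·9.802·(+0.85355) / (0.0272·(-0.97851)) = -5.1552 rad/s; magnitude 5.1552 rad/s.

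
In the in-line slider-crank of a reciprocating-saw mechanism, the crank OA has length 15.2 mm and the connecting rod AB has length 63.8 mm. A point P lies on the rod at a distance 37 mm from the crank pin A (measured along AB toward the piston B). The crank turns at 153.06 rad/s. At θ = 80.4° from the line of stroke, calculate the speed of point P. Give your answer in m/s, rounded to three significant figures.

ω = 153.1 rad/s.  Crank-pin speed |V_A| = rω = 2.3265 m/s, perpendicular to OA.
Rod angle: sinφ = −(r/L) sinθ ⇒ φ = -13.586°; ω_rod = −rω cosθ/√(L²−r²sin²θ) = -6.2564 rad/s.
V_P = V_A + ω_rod × AP, with AP = 0.037 m along the rod.
Components: V_Px = −rω sinθ − a·ω_rod·sinφ = -2.3483 m/s;  V_Py = rω cosθ + a·ω_rod·cosφ = +0.16298 m/s.
|V_P| = √(V_Px² + V_Py²) = 2.354 m/s.

2.35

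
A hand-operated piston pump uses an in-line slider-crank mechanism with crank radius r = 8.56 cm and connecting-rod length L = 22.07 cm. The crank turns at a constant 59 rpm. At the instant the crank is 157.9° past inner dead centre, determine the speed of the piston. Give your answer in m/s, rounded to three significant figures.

ω = 2π·59/60 = 6.178 rad/s
For an in-line slider-crank, x = r cosθ + √(L² − r² sin²θ), so v = −rω sinθ·[1 + r cosθ/√(L² − r² sin²θ)].
With r = 0.0856 m, L = 0.2207 m, θ = 157.9°: √(L² − r² sin²θ) = 0.21834 m.
v = −0.0856·6.178·0.37622·[1 + 0.0856·-0.92653/0.21834] = -0.1267 m/s.
|v| = 0.1267 m/s.

0.127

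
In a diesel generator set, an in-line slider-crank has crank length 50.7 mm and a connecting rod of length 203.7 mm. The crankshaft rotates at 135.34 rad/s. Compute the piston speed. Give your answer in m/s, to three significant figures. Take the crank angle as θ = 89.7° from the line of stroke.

6.87

ω = 135.3 rad/s
For an in-line slider-crank, x = r cosθ + √(L² − r² sin²θ), so v = −rω sinθ·[1 + r cosθ/√(L² − r² sin²θ)].
With r = 0.0507 m, L = 0.2037 m, θ = 89.7°: √(L² − r² sin²θ) = 0.19729 m.
v = −0.0507·135.3·0.99999·[1 + 0.0507·0.00524/0.19729] = -6.8709 m/s.
|v| = 6.8709 m/s.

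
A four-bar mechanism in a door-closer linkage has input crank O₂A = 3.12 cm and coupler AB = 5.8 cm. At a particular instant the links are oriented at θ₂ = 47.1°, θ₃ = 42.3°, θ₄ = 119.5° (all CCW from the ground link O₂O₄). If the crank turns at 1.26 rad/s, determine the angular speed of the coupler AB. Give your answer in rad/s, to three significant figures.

0.663

ω₂ = 1.26 rad/s
Differentiating the loop-closure r₂e^{iθ₂}+r₃e^{iθ₃}=r₁+r₄e^{iθ₄} gives r₂ω₂e^{iθ₂}+r₃ω₃e^{iθ₃}=r₄ω₄e^{iθ₄}.
Eliminating the other unknown: ω₃ = r₂ω₂ sin(θ₄−θ₂) / [r₃ sin(θ₃−θ₄)].
Numerator sine = +0.95319; denominator sine = -0.97515.
Result = 0.0312·1.26·(+0.95319) / (0.058·(-0.97515)) = -0.66253 rad/s; magnitude 0.66253 rad/s.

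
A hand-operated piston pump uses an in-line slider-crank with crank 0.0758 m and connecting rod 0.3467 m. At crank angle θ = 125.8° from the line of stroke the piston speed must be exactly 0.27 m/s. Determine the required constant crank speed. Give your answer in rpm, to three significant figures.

For an in-line slider-crank, |v_piston| = rω|sinθ|·[1 + r cosθ/√(L² − r² sin²θ)].
With r = 0.0758 m, L = 0.3467 m, θ = 125.8°: the bracketed kinematic factor |dx/dθ| = 0.053489 m.
ω = v/|dx/dθ| = 0.27/0.053489 = 5.0477 rad/s.
N = 60ω/(2π) = 48.202 rpm.

48.2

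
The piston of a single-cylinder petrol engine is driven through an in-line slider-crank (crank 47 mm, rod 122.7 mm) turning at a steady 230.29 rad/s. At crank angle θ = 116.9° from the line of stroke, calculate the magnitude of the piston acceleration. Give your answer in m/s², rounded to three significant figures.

ω = 230.3 rad/s
x(θ) = r cosθ + √(L² − r² sin²θ); with ω constant, a = ω²·d²x/dθ².
d²x/dθ² = −r cosθ − r²(cos2θ)/√u − r⁴ sin²2θ/(4u^{3/2}),  u = L² − r² sin²θ = 0.0132985 m².
Substituting r = 0.047 m, L = 0.1227 m, θ = 116.9°: d²x/dθ² = +0.03206 m.
a = ω²·d²x/dθ² = (230.3)²·(+0.03206) = +1700.2 m/s²;  |a| = 1700.2 m/s².

1700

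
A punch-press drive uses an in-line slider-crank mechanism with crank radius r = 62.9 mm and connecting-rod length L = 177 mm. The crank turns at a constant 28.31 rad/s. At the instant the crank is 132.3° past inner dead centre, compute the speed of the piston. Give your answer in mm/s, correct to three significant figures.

ω = 28.31 rad/s
For an in-line slider-crank, x = r cosθ + √(L² − r² sin²θ), so v = −rω sinθ·[1 + r cosθ/√(L² − r² sin²θ)].
With r = 0.0629 m, L = 0.177 m, θ = 132.3°: √(L² − r² sin²θ) = 0.17078 m.
v = −0.0629·28.31·0.73963·[1 + 0.0629·-0.67301/0.17078] = -0.99058 m/s.
|v| = 0.99058 m/s = 990.58 mm/s.

991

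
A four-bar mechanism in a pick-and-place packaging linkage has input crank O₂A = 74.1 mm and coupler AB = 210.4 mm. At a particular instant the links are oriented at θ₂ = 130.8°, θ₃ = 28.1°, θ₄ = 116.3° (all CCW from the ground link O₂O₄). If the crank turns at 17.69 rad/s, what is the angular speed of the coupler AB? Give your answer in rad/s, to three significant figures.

ω₂ = 17.69 rad/s
Differentiating the loop-closure r₂e^{iθ₂}+r₃e^{iθ₃}=r₁+r₄e^{iθ₄} gives r₂ω₂e^{iθ₂}+r₃ω₃e^{iθ₃}=r₄ω₄e^{iθ₄}.
Eliminating the other unknown: ω₃ = r₂ω₂ sin(θ₄−θ₂) / [r₃ sin(θ₃−θ₄)].
Numerator sine = -0.25038; denominator sine = -0.99951.
Result = 0.0741·17.69·(-0.25038) / (0.2104·(-0.99951)) = +1.5607 rad/s; magnitude 1.5607 rad/s.

1.56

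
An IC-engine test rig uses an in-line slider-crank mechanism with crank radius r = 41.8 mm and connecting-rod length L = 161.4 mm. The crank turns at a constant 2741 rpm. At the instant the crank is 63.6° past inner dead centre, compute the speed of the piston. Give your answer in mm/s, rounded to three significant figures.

ω = 2π·2741/60 = 287 rad/s
For an in-line slider-crank, x = r cosθ + √(L² − r² sin²θ), so v = −rω sinθ·[1 + r cosθ/√(L² − r² sin²θ)].
With r = 0.0418 m, L = 0.1614 m, θ = 63.6°: √(L² − r² sin²θ) = 0.157 m.
v = −0.0418·287·0.89571·[1 + 0.0418·0.44464/0.157] = -12.019 m/s.
|v| = 12.019 m/s = 12019 mm/s.

12000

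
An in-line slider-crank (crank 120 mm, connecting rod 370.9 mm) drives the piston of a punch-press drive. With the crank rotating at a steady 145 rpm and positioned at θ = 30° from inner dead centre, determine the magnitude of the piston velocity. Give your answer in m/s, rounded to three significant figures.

ω = 2π·145/60 = 15.18 rad/s
For an in-line slider-crank, x = r cosθ + √(L² − r² sin²θ), so v = −rω sinθ·[1 + r cosθ/√(L² − r² sin²θ)].
With r = 0.12 m, L = 0.3709 m, θ = 30°: √(L² − r² sin²θ) = 0.36601 m.
v = −0.12·15.18·0.50000·[1 + 0.12·0.86603/0.36601] = -1.1697 m/s.
|v| = 1.1697 m/s.

1.17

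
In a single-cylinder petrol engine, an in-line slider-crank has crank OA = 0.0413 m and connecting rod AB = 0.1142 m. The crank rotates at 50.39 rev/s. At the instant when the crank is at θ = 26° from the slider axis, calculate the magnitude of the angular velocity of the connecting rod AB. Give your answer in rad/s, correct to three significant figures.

104

ω = 316.6 rad/s (converted from 50.39 rev/s).
The rod makes angle φ with the slider axis where L sinφ = r sinθ; differentiating, L cosφ·φ̇ = r ω cosθ.
L cosφ = √(L² − r² sin²θ) = 0.11276 m.
|ω_rod| = r ω |cosθ| / √(L² − r² sin²θ) = 0.0413·316.6·0.89879/0.11276 = 104.23 rad/s.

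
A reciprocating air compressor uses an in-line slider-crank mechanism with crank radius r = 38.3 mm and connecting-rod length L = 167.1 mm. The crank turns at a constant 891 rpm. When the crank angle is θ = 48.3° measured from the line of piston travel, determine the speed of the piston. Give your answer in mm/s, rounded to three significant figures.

3080

ω = 2π·891/60 = 93.31 rad/s
For an in-line slider-crank, x = r cosθ + √(L² − r² sin²θ), so v = −rω sinθ·[1 + r cosθ/√(L² − r² sin²θ)].
With r = 0.0383 m, L = 0.1671 m, θ = 48.3°: √(L² − r² sin²θ) = 0.16463 m.
v = −0.0383·93.31·0.74664·[1 + 0.0383·0.66523/0.16463] = -3.0811 m/s.
|v| = 3.0811 m/s = 3081.1 mm/s.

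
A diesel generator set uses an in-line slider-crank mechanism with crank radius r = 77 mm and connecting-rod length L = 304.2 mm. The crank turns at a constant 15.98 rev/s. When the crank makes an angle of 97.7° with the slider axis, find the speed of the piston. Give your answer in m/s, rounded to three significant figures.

7.39

ω = 2π·16 = 100.4 rad/s
For an in-line slider-crank, x = r cosθ + √(L² − r² sin²θ), so v = −rω sinθ·[1 + r cosθ/√(L² − r² sin²θ)].
With r = 0.077 m, L = 0.3042 m, θ = 97.7°: √(L² − r² sin²θ) = 0.29447 m.
v = −0.077·100.4·0.99098·[1 + 0.077·-0.13399/0.29447] = -7.3931 m/s.
|v| = 7.3931 m/s.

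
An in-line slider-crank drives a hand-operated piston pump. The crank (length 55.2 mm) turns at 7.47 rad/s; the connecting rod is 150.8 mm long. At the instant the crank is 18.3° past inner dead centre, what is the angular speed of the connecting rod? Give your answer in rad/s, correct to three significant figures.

2.61

ω = 7.47 rad/s
The rod makes angle φ with the slider axis where L sinφ = r sinθ; differentiating, L cosφ·φ̇ = r ω cosθ.
L cosφ = √(L² − r² sin²θ) = 0.1498 m.
|ω_rod| = r ω |cosθ| / √(L² − r² sin²θ) = 0.0552·7.47·0.94943/0.1498 = 2.6134 rad/s.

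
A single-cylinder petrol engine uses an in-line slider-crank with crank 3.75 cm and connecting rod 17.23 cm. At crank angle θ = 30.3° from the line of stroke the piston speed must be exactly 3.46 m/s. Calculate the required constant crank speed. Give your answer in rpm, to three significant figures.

1470

For an in-line slider-crank, |v_piston| = rω|sinθ|·[1 + r cosθ/√(L² − r² sin²θ)].
With r = 0.0375 m, L = 0.1723 m, θ = 30.3°: the bracketed kinematic factor |dx/dθ| = 0.022497 m.
ω = v/|dx/dθ| = 3.46/0.022497 = 153.8 rad/s.
N = 60ω/(2π) = 1468.7 rpm.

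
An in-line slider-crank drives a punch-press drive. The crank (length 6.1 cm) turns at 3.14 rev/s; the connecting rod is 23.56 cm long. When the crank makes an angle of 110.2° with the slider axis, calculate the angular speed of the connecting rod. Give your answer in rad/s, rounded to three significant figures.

1.82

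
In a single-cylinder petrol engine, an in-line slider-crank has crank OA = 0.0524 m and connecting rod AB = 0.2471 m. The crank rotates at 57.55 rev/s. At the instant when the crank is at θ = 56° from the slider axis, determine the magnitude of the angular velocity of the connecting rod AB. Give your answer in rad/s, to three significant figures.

ω = 361.6 rad/s (converted from 57.55 rev/s).
The rod makes angle φ with the slider axis where L sinφ = r sinθ; differentiating, L cosφ·φ̇ = r ω cosθ.
L cosφ = √(L² − r² sin²θ) = 0.24325 m.
|ω_rod| = r ω |cosθ| / √(L² − r² sin²θ) = 0.0524·361.6·0.55919/0.24325 = 43.557 rad/s.

43.6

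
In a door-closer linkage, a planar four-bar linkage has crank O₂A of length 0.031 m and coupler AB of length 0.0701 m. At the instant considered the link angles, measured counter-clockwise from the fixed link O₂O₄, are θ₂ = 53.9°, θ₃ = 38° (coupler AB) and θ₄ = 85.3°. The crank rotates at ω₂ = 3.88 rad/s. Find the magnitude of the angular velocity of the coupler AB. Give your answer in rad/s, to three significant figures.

ω₂ = 3.88 rad/s
Differentiating the loop-closure r₂e^{iθ₂}+r₃e^{iθ₃}=r₁+r₄e^{iθ₄} gives r₂ω₂e^{iθ₂}+r₃ω₃e^{iθ₃}=r₄ω₄e^{iθ₄}.
Eliminating the other unknown: ω₃ = r₂ω₂ sin(θ₄−θ₂) / [r₃ sin(θ₃−θ₄)].
Numerator sine = +0.52101; denominator sine = -0.73491.
Result = 0.031·3.88·(+0.52101) / (0.0701·(-0.73491)) = -1.2164 rad/s; magnitude 1.2164 rad/s.

1.22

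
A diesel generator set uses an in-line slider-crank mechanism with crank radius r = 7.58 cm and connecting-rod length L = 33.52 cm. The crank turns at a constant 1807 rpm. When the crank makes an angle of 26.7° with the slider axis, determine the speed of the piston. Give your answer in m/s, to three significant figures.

7.75

ω = 2π·1807/60 = 189.2 rad/s
For an in-line slider-crank, x = r cosθ + √(L² − r² sin²θ), so v = −rω sinθ·[1 + r cosθ/√(L² − r² sin²θ)].
With r = 0.0758 m, L = 0.3352 m, θ = 26.7°: √(L² − r² sin²θ) = 0.33347 m.
v = −0.0758·189.2·0.44932·[1 + 0.0758·0.89337/0.33347] = -7.7536 m/s.
|v| = 7.7536 m/s.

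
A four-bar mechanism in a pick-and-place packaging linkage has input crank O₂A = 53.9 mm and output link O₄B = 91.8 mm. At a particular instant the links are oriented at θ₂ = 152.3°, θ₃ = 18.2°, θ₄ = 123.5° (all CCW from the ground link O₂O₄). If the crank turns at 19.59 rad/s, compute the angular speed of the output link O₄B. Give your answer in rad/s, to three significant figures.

ω₂ = 19.59 rad/s
Differentiating the loop-closure r₂e^{iθ₂}+r₃e^{iθ₃}=r₁+r₄e^{iθ₄} gives r₂ω₂e^{iθ₂}+r₃ω₃e^{iθ₃}=r₄ω₄e^{iθ₄}.
Eliminating the other unknown: ω₄ = r₂ω₂ sin(θ₂−θ₃) / [r₄ sin(θ₄−θ₃)].
Numerator sine = +0.71813; denominator sine = +0.96456.
Result = 0.0539·19.59·(+0.71813) / (0.0918·(+0.96456)) = +8.5635 rad/s; magnitude 8.5635 rad/s.

8.56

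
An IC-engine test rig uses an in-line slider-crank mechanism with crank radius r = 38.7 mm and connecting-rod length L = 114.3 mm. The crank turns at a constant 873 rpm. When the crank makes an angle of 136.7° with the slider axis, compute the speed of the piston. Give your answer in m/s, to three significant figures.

1.81

ω = 2π·873/60 = 91.42 rad/s
For an in-line slider-crank, x = r cosθ + √(L² − r² sin²θ), so v = −rω sinθ·[1 + r cosθ/√(L² − r² sin²θ)].
With r = 0.0387 m, L = 0.1143 m, θ = 136.7°: √(L² − r² sin²θ) = 0.11118 m.
v = −0.0387·91.42·0.68582·[1 + 0.0387·-0.72777/0.11118] = -1.8117 m/s.
|v| = 1.8117 m/s.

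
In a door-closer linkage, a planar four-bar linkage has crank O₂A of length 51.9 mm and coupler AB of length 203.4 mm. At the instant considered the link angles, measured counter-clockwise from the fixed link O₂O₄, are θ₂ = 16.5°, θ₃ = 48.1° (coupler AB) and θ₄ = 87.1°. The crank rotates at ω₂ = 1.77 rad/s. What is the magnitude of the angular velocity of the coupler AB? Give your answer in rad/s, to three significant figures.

ω₂ = 1.77 rad/s
Differentiating the loop-closure r₂e^{iθ₂}+r₃e^{iθ₃}=r₁+r₄e^{iθ₄} gives r₂ω₂e^{iθ₂}+r₃ω₃e^{iθ₃}=r₄ω₄e^{iθ₄}.
Eliminating the other unknown: ω₃ = r₂ω₂ sin(θ₄−θ₂) / [r₃ sin(θ₃−θ₄)].
Numerator sine = +0.94322; denominator sine = -0.62932.
Result = 0.0519·1.77·(+0.94322) / (0.2034·(-0.62932)) = -0.67691 rad/s; magnitude 0.67691 rad/s.

0.677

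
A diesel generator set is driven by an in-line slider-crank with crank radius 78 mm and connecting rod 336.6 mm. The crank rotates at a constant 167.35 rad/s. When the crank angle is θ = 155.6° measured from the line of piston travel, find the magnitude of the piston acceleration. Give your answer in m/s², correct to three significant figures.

1650

ω = 167.3 rad/s
x(θ) = r cosθ + √(L² − r² sin²θ); with ω constant, a = ω²·d²x/dθ².
d²x/dθ² = −r cosθ − r²(cos2θ)/√u − r⁴ sin²2θ/(4u^{3/2}),  u = L² − r² sin²θ = 0.112261 m².
Substituting r = 0.078 m, L = 0.3366 m, θ = 155.6°: d²x/dθ² = +0.058933 m.
a = ω²·d²x/dθ² = (167.3)²·(+0.058933) = +1650.5 m/s²;  |a| = 1650.5 m/s².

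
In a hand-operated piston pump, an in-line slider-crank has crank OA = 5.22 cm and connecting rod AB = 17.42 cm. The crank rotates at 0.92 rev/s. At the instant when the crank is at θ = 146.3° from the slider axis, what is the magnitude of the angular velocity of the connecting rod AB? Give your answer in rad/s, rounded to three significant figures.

ω = 5.781 rad/s (converted from 0.92 rev/s).
The rod makes angle φ with the slider axis where L sinφ = r sinθ; differentiating, L cosφ·φ̇ = r ω cosθ.
L cosφ = √(L² − r² sin²θ) = 0.17178 m.
|ω_rod| = r ω |cosθ| / √(L² − r² sin²θ) = 0.0522·5.781·0.83195/0.17178 = 1.4614 rad/s.

1.46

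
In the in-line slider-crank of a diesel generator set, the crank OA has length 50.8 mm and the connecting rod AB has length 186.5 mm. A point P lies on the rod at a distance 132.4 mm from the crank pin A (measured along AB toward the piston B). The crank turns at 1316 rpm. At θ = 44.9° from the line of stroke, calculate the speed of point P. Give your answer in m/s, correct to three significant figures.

ω = 137.8 rad/s.  Crank-pin speed |V_A| = rω = 7.0008 m/s, perpendicular to OA.
Rod angle: sinφ = −(r/L) sinθ ⇒ φ = -11.085°; ω_rod = −rω cosθ/√(L²−r²sin²θ) = -27.095 rad/s.
V_P = V_A + ω_rod × AP, with AP = 0.1324 m along the rod.
Components: V_Px = −rω sinθ − a·ω_rod·sinφ = -5.6314 m/s;  V_Py = rω cosθ + a·ω_rod·cosφ = +1.4385 m/s.
|V_P| = √(V_Px² + V_Py²) = 5.8122 m/s.

5.81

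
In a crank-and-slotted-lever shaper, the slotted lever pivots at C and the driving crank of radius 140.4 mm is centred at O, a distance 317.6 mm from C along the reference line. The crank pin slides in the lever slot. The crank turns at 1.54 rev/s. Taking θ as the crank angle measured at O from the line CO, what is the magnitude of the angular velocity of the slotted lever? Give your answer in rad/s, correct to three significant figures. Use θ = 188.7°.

ω = 9.676 rad/s (from 1.54 rev/s).
Crank pin A relative to C: A = (d + r cosθ, r sinθ); lever angle φ = atan2(r sinθ, d + r cosθ).
Differentiating tanφ: φ̇ = rω(d cosθ + r)/(d² + r² + 2dr cosθ).
d² + r² + 2dr cosθ = |CA|² = 0.032426 m²;  d cosθ + r = -0.17355 m.
|ω_lever| = |0.1404·9.676·-0.17355| / 0.032426 = 7.2709 rad/s.

7.27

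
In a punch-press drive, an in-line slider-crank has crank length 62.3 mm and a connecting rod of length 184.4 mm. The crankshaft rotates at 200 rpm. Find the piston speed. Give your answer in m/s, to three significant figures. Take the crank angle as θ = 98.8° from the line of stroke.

1.22

ω = 2π·200/60 = 20.94 rad/s
For an in-line slider-crank, x = r cosθ + √(L² − r² sin²θ), so v = −rω sinθ·[1 + r cosθ/√(L² − r² sin²θ)].
With r = 0.0623 m, L = 0.1844 m, θ = 98.8°: √(L² − r² sin²θ) = 0.17382 m.
v = −0.0623·20.94·0.98823·[1 + 0.0623·-0.15299/0.17382] = -1.2187 m/s.
|v| = 1.2187 m/s.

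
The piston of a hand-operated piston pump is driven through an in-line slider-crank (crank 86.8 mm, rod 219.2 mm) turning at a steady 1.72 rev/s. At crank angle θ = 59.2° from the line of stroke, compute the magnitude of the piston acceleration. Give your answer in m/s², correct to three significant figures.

3.31

ω = 2π·1.72 = 10.81 rad/s
x(θ) = r cosθ + √(L² − r² sin²θ); with ω constant, a = ω²·d²x/dθ².
d²x/dθ² = −r cosθ − r²(cos2θ)/√u − r⁴ sin²2θ/(4u^{3/2}),  u = L² − r² sin²θ = 0.0424898 m².
Substituting r = 0.0868 m, L = 0.2192 m, θ = 59.2°: d²x/dθ² = -0.028315 m.
a = ω²·d²x/dθ² = (10.81)²·(-0.028315) = -3.3069 m/s²;  |a| = 3.3069 m/s².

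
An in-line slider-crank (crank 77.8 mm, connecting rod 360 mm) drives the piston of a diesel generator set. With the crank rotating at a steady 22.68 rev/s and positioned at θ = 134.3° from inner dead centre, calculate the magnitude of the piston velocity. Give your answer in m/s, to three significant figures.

6.72

ω = 2π·22.7 = 142.5 rad/s
For an in-line slider-crank, x = r cosθ + √(L² − r² sin²θ), so v = −rω sinθ·[1 + r cosθ/√(L² − r² sin²θ)].
With r = 0.0778 m, L = 0.36 m, θ = 134.3°: √(L² − r² sin²θ) = 0.35567 m.
v = −0.0778·142.5·0.71569·[1 + 0.0778·-0.69842/0.35567] = -6.7225 m/s.
|v| = 6.7225 m/s.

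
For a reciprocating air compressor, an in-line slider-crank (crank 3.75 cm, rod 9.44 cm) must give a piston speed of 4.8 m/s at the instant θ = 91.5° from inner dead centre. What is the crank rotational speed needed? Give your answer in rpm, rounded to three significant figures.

1240

For an in-line slider-crank, |v_piston| = rω|sinθ|·[1 + r cosθ/√(L² − r² sin²θ)].
With r = 0.0375 m, L = 0.0944 m, θ = 91.5°: the bracketed kinematic factor |dx/dθ| = 0.037062 m.
ω = v/|dx/dθ| = 4.8/0.037062 = 129.51 rad/s.
N = 60ω/(2π) = 1236.7 rpm.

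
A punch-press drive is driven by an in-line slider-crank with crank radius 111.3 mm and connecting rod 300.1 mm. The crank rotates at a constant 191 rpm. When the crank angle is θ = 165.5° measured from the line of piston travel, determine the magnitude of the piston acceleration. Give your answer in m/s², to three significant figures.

28.5

ω = 2π·191/60 = 20 rad/s
x(θ) = r cosθ + √(L² − r² sin²θ); with ω constant, a = ω²·d²x/dθ².
d²x/dθ² = −r cosθ − r²(cos2θ)/√u − r⁴ sin²2θ/(4u^{3/2}),  u = L² − r² sin²θ = 0.0892834 m².
Substituting r = 0.1113 m, L = 0.3001 m, θ = 165.5°: d²x/dθ² = +0.071157 m.
a = ω²·d²x/dθ² = (20)²·(+0.071157) = +28.467 m/s²;  |a| = 28.467 m/s².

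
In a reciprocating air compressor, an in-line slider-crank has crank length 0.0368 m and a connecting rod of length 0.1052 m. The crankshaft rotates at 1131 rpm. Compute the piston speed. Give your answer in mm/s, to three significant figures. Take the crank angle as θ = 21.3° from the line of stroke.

2100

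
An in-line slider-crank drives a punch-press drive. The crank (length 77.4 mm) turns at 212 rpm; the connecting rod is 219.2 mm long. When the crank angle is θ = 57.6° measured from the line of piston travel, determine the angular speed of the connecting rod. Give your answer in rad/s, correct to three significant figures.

ω = 22.2 rad/s (converted from 212 rpm).
The rod makes angle φ with the slider axis where L sinφ = r sinθ; differentiating, L cosφ·φ̇ = r ω cosθ.
L cosφ = √(L² − r² sin²θ) = 0.20923 m.
|ω_rod| = r ω |cosθ| / √(L² − r² sin²θ) = 0.0774·22.2·0.53583/0.20923 = 4.4005 rad/s.

4.40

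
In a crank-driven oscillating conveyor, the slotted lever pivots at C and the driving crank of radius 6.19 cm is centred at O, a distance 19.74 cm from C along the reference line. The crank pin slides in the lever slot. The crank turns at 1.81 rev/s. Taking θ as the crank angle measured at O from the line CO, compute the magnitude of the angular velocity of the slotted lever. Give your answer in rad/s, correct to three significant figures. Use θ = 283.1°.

1.55

ω = 11.37 rad/s (from 1.81 rev/s).
Crank pin A relative to C: A = (d + r cosθ, r sinθ); lever angle φ = atan2(r sinθ, d + r cosθ).
Differentiating tanφ: φ̇ = rω(d cosθ + r)/(d² + r² + 2dr cosθ).
d² + r² + 2dr cosθ = |CA|² = 0.0483373 m²;  d cosθ + r = +0.10664 m.
|ω_lever| = |0.0619·11.37·+0.10664| / 0.0483373 = 1.5531 rad/s.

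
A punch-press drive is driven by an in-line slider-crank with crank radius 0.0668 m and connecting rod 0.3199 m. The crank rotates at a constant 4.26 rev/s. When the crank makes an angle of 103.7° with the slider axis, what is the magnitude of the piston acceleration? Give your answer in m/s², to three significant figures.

20.4

ω = 2π·4.26 = 26.77 rad/s
x(θ) = r cosθ + √(L² − r² sin²θ); with ω constant, a = ω²·d²x/dθ².
d²x/dθ² = −r cosθ − r²(cos2θ)/√u − r⁴ sin²2θ/(4u^{3/2}),  u = L² − r² sin²θ = 0.0981241 m².
Substituting r = 0.0668 m, L = 0.3199 m, θ = 103.7°: d²x/dθ² = +0.028433 m.
a = ω²·d²x/dθ² = (26.77)²·(+0.028433) = +20.371 m/s²;  |a| = 20.371 m/s².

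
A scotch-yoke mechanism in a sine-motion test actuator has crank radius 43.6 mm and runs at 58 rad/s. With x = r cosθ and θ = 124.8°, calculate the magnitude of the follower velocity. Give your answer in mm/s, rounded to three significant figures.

ω = 58 rad/s
x = r cosθ ⇒ ẋ = −rω sinθ.
|v| = rω|sinθ| = 0.0436·58·|sin 124.8°| = 2.0765 m/s = 2076.5 mm/s.

2080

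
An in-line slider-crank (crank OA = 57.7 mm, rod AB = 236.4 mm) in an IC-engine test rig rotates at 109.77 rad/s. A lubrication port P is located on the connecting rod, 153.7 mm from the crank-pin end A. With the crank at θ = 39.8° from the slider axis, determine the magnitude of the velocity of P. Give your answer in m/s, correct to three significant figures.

4.86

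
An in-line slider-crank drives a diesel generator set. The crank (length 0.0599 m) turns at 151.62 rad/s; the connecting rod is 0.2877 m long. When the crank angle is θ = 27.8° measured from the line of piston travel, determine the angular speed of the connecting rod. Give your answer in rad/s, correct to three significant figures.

28.1

ω = 151.6 rad/s
The rod makes angle φ with the slider axis where L sinφ = r sinθ; differentiating, L cosφ·φ̇ = r ω cosθ.
L cosφ = √(L² − r² sin²θ) = 0.28634 m.
|ω_rod| = r ω |cosθ| / √(L² − r² sin²θ) = 0.0599·151.6·0.88458/0.28634 = 28.057 rad/s.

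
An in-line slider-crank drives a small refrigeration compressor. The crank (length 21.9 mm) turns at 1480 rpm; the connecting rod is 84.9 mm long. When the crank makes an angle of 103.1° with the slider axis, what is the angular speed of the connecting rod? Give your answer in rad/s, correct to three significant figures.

9.36

ω = 155 rad/s (converted from 1480 rpm).
The rod makes angle φ with the slider axis where L sinφ = r sinθ; differentiating, L cosφ·φ̇ = r ω cosθ.
L cosφ = √(L² − r² sin²θ) = 0.082177 m.
|ω_rod| = r ω |cosθ| / √(L² − r² sin²θ) = 0.0219·155·0.22665/0.082177 = 9.3614 rad/s.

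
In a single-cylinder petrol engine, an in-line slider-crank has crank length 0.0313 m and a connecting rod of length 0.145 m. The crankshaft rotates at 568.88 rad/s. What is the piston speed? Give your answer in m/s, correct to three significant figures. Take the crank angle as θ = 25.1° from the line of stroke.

9.04

ω = 568.9 rad/s
For an in-line slider-crank, x = r cosθ + √(L² − r² sin²θ), so v = −rω sinθ·[1 + r cosθ/√(L² − r² sin²θ)].
With r = 0.0313 m, L = 0.145 m, θ = 25.1°: √(L² − r² sin²θ) = 0.14439 m.
v = −0.0313·568.9·0.42420·[1 + 0.0313·0.90557/0.14439] = -9.036 m/s.
|v| = 9.036 m/s.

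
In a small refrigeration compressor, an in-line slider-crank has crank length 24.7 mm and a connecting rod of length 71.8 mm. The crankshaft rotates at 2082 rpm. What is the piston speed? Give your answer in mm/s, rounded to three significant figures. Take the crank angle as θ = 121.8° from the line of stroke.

ω = 2π·2082/60 = 218 rad/s
For an in-line slider-crank, x = r cosθ + √(L² − r² sin²θ), so v = −rω sinθ·[1 + r cosθ/√(L² − r² sin²θ)].
With r = 0.0247 m, L = 0.0718 m, θ = 121.8°: √(L² − r² sin²θ) = 0.068663 m.
v = −0.0247·218·0.84989·[1 + 0.0247·-0.52696/0.068663] = -3.7093 m/s.
|v| = 3.7093 m/s = 3709.3 mm/s.

3710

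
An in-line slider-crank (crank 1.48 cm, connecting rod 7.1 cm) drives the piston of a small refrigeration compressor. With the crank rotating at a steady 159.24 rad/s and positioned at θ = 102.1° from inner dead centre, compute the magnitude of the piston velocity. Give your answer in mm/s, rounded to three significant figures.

2200

ω = 159.2 rad/s
For an in-line slider-crank, x = r cosθ + √(L² − r² sin²θ), so v = −rω sinθ·[1 + r cosθ/√(L² − r² sin²θ)].
With r = 0.0148 m, L = 0.071 m, θ = 102.1°: √(L² − r² sin²θ) = 0.06951 m.
v = −0.0148·159.2·0.97778·[1 + 0.0148·-0.20962/0.06951] = -2.2015 m/s.
|v| = 2.2015 m/s = 2201.5 mm/s.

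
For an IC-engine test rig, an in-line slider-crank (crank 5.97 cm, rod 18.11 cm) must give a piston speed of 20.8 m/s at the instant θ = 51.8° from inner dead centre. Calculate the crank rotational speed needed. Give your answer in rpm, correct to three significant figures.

3500

For an in-line slider-crank, |v_piston| = rω|sinθ|·[1 + r cosθ/√(L² − r² sin²θ)].
With r = 0.0597 m, L = 0.1811 m, θ = 51.8°: the bracketed kinematic factor |dx/dθ| = 0.056818 m.
ω = v/|dx/dθ| = 20.8/0.056818 = 366.08 rad/s.
N = 60ω/(2π) = 3495.8 rpm.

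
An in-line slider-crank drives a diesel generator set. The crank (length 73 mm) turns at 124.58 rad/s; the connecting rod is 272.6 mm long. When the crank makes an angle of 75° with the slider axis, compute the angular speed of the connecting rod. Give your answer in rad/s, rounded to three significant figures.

8.94

ω = 124.6 rad/s
The rod makes angle φ with the slider axis where L sinφ = r sinθ; differentiating, L cosφ·φ̇ = r ω cosθ.
L cosφ = √(L² − r² sin²θ) = 0.26332 m.
|ω_rod| = r ω |cosθ| / √(L² − r² sin²θ) = 0.073·124.6·0.25882/0.26332 = 8.9388 rad/s.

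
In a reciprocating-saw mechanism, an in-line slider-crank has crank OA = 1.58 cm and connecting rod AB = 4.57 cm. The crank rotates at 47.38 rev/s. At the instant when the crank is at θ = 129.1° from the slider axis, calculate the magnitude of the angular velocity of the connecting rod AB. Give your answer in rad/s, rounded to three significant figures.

67.4

ω = 297.7 rad/s (converted from 47.38 rev/s).
The rod makes angle φ with the slider axis where L sinφ = r sinθ; differentiating, L cosφ·φ̇ = r ω cosθ.
L cosφ = √(L² − r² sin²θ) = 0.044024 m.
|ω_rod| = r ω |cosθ| / √(L² − r² sin²θ) = 0.0158·297.7·0.63068/0.044024 = 67.382 rad/s.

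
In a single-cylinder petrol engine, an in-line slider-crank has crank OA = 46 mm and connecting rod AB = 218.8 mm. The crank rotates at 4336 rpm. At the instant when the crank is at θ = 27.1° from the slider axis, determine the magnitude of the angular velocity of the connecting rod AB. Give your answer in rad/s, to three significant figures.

85.4

ω = 454.1 rad/s (converted from 4336 rpm).
The rod makes angle φ with the slider axis where L sinφ = r sinθ; differentiating, L cosφ·φ̇ = r ω cosθ.
L cosφ = √(L² − r² sin²θ) = 0.21779 m.
|ω_rod| = r ω |cosθ| / √(L² − r² sin²θ) = 0.046·454.1·0.89021/0.21779 = 85.374 rad/s.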